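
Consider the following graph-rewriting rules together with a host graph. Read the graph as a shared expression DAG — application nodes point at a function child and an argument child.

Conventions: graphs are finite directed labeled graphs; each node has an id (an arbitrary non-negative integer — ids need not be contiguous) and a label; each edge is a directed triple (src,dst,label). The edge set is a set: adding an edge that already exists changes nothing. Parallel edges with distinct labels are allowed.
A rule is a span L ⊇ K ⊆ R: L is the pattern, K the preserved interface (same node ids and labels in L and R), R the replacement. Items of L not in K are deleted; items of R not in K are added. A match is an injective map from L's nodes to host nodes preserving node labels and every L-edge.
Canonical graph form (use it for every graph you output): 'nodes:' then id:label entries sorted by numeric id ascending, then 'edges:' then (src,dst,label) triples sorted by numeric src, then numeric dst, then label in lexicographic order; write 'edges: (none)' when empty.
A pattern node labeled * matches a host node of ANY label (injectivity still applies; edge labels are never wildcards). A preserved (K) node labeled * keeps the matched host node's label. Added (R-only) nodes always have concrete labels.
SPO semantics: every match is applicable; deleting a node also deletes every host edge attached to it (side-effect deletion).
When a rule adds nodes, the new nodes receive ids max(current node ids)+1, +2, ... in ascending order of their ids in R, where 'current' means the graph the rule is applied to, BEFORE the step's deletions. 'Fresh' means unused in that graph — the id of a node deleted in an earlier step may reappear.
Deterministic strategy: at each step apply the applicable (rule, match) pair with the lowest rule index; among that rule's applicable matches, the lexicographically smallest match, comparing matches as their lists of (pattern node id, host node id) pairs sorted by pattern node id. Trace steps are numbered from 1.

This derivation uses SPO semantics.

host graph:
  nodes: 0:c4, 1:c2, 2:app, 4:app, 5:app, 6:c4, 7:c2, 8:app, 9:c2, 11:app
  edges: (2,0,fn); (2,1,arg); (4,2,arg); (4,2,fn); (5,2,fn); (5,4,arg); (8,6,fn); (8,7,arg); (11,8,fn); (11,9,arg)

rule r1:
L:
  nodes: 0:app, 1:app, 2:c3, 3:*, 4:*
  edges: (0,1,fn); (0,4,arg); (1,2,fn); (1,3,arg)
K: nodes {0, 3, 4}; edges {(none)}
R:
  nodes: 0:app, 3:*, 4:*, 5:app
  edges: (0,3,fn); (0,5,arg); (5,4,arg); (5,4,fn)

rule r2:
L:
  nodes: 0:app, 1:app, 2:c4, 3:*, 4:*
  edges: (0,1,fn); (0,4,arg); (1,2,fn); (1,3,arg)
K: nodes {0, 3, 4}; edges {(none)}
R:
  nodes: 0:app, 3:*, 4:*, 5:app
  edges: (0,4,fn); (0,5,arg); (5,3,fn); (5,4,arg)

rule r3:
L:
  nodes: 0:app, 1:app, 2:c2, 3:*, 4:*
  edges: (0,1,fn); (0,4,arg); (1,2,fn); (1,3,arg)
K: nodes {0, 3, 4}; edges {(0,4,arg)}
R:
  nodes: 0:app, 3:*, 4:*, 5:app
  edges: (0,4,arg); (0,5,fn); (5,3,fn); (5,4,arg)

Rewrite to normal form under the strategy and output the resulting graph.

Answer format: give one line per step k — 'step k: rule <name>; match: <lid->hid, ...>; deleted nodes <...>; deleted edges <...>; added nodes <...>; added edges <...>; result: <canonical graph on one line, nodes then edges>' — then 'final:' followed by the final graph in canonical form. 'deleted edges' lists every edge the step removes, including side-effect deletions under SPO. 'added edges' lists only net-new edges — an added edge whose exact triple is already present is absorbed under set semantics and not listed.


step 1: rule r2; match: 0->5, 1->2, 2->0, 3->1, 4->4; deleted nodes 0, 2; deleted edges (2,0,fn); (2,1,arg); (4,2,arg); (4,2,fn); (5,2,fn); (5,4,arg); added nodes 12; added edges (5,4,fn); (5,12,arg); (12,1,fn); (12,4,arg); result: nodes: 1:c2, 4:app, 5:app, 6:c4, 7:c2, 8:app, 9:c2, 11:app, 12:app edges: (5,4,fn); (5,12,arg); (8,6,fn); (8,7,arg); (11,8,fn); (11,9,arg); (12,1,fn); (12,4,arg)
step 2: rule r2; match: 0->11, 1->8, 2->6, 3->7, 4->9; deleted nodes 6, 8; deleted edges (8,6,fn); (8,7,arg); (11,8,fn); (11,9,arg); added nodes 13; added edges (11,9,fn); (11,13,arg); (13,7,fn); (13,9,arg); result: nodes: 1:c2, 4:app, 5:app, 7:c2, 9:c2, 11:app, 12:app, 13:app edges: (5,4,fn); (5,12,arg); (11,9,fn); (11,13,arg); (12,1,fn); (12,4,arg); (13,7,fn); (13,9,arg)
final:
nodes: 1:c2, 4:app, 5:app, 7:c2, 9:c2, 11:app, 12:app, 13:app
edges: (5,4,fn); (5,12,arg); (11,9,fn); (11,13,arg); (12,1,fn); (12,4,arg); (13,7,fn); (13,9,arg)


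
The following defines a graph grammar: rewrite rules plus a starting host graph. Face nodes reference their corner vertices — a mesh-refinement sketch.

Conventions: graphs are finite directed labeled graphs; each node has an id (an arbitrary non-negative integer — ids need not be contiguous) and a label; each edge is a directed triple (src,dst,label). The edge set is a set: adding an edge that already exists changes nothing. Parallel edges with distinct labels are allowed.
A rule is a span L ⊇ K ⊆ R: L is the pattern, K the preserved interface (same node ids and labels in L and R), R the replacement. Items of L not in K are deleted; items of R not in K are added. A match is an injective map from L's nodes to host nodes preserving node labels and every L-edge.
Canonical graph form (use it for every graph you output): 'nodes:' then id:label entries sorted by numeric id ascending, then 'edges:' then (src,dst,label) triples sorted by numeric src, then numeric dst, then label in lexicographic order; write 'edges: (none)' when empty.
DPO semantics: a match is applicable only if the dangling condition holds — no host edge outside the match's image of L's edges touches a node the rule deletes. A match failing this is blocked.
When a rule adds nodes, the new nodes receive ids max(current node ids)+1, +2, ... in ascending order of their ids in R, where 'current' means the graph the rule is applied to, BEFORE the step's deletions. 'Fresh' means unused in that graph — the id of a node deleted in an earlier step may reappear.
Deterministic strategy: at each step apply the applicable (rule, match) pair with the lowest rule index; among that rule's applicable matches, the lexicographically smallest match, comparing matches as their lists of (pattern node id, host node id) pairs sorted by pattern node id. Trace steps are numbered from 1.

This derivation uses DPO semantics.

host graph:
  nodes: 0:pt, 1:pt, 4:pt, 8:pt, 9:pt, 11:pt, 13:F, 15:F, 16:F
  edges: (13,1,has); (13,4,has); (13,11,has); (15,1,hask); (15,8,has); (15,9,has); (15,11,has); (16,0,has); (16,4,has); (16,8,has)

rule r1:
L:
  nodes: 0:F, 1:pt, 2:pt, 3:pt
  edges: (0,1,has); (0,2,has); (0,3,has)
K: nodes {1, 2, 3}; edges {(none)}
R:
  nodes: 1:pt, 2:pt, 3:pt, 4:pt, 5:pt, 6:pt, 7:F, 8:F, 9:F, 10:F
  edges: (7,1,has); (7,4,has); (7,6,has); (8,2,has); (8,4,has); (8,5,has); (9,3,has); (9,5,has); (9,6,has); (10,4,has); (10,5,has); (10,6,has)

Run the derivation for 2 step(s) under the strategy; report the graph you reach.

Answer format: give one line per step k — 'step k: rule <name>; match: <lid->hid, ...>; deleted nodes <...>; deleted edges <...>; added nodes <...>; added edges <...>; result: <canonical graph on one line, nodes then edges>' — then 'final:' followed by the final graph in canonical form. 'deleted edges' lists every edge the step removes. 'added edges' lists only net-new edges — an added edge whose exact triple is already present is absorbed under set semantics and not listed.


step 1: rule r1; match: 0->13, 1->1, 2->4, 3->11; deleted nodes 13; deleted edges (13,1,has); (13,4,has); (13,11,has); added nodes 17, 18, 19, 20, 21, 22, 23; added edges (20,1,has); (20,17,has); (20,19,has); (21,4,has); (21,17,has); (21,18,has); (22,11,has); (22,18,has); (22,19,has); (23,17,has); (23,18,has); (23,19,has); result: nodes: 0:pt, 1:pt, 4:pt, 8:pt, 9:pt, 11:pt, 15:F, 16:F, 17:pt, 18:pt, 19:pt, 20:F, 21:F, 22:F, 23:F edges: (15,1,hask); (15,8,has); (15,9,has); (15,11,has); (16,0,has); (16,4,has); (16,8,has); (20,1,has); (20,17,has); (20,19,has); (21,4,has); (21,17,has); (21,18,has); (22,11,has); (22,18,has); (22,19,has); (23,17,has); (23,18,has); (23,19,has)
step 2: rule r1; match: 0->16, 1->0, 2->4, 3->8; deleted nodes 16; deleted edges (16,0,has); (16,4,has); (16,8,has); added nodes 24, 25, 26, 27, 28, 29, 30; added edges (27,0,has); (27,24,has); (27,26,has); (28,4,has); (28,24,has); (28,25,has); (29,8,has); (29,25,has); (29,26,has); (30,24,has); (30,25,has); (30,26,has); result: nodes: 0:pt, 1:pt, 4:pt, 8:pt, 9:pt, 11:pt, 15:F, 17:pt, 18:pt, 19:pt, 20:F, 21:F, 22:F, 23:F, 24:pt, 25:pt, 26:pt, 27:F, 28:F, 29:F, 30:F edges: (15,1,hask); (15,8,has); (15,9,has); (15,11,has); (20,1,has); (20,17,has); (20,19,has); (21,4,has); (21,17,has); (21,18,has); (22,11,has); (22,18,has); (22,19,has); (23,17,has); (23,18,has); (23,19,has); (27,0,has); (27,24,has); (27,26,has); (28,4,has); (28,24,has); (28,25,has); (29,8,has); (29,25,has); (29,26,has); (30,24,has); (30,25,has); (30,26,has)
final:
nodes: 0:pt, 1:pt, 4:pt, 8:pt, 9:pt, 11:pt, 15:F, 17:pt, 18:pt, 19:pt, 20:F, 21:F, 22:F, 23:F, 24:pt, 25:pt, 26:pt, 27:F, 28:F, 29:F, 30:F
edges: (15,1,hask); (15,8,has); (15,9,has); (15,11,has); (20,1,has); (20,17,has); (20,19,has); (21,4,has); (21,17,has); (21,18,has); (22,11,has); (22,18,has); (22,19,has); (23,17,has); (23,18,has); (23,19,has); (27,0,has); (27,24,has); (27,26,has); (28,4,has); (28,24,has); (28,25,has); (29,8,has); (29,25,has); (29,26,has); (30,24,has); (30,25,has); (30,26,has)


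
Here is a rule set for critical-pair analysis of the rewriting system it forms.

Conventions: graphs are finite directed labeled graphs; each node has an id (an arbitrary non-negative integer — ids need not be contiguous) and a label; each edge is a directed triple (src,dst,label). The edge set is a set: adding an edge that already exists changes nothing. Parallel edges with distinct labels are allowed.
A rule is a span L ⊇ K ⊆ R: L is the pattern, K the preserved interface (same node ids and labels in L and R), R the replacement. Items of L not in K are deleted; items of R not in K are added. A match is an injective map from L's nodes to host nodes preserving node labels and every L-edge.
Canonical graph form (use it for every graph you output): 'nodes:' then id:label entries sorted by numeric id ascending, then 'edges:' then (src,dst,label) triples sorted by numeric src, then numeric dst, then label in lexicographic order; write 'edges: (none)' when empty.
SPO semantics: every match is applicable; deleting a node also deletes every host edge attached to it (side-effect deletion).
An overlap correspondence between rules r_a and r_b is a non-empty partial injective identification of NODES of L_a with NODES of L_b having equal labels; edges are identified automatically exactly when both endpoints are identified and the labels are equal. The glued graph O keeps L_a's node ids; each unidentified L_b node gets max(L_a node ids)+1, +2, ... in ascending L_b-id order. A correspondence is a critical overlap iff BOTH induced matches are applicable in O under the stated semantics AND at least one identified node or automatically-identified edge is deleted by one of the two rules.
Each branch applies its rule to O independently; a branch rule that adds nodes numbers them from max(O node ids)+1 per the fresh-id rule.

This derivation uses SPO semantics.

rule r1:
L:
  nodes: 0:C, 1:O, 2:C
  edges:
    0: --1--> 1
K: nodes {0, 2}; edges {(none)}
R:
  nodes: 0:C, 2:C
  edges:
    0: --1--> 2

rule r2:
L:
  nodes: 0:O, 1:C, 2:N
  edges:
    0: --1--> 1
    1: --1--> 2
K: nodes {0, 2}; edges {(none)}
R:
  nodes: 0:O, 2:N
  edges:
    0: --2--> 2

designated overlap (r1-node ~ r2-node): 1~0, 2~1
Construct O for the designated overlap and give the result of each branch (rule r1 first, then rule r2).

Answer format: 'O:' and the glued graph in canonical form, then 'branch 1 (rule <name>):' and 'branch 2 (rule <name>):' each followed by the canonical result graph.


O:
nodes: 0:C, 1:O, 2:C, 3:N
edges: (0,1,1); (1,2,1); (2,3,1)
branch 1 (rule r1):
nodes: 0:C, 2:C, 3:N
edges: (0,2,1); (2,3,1)
branch 2 (rule r2):
nodes: 0:C, 1:O, 3:N
edges: (0,1,1); (1,3,2)


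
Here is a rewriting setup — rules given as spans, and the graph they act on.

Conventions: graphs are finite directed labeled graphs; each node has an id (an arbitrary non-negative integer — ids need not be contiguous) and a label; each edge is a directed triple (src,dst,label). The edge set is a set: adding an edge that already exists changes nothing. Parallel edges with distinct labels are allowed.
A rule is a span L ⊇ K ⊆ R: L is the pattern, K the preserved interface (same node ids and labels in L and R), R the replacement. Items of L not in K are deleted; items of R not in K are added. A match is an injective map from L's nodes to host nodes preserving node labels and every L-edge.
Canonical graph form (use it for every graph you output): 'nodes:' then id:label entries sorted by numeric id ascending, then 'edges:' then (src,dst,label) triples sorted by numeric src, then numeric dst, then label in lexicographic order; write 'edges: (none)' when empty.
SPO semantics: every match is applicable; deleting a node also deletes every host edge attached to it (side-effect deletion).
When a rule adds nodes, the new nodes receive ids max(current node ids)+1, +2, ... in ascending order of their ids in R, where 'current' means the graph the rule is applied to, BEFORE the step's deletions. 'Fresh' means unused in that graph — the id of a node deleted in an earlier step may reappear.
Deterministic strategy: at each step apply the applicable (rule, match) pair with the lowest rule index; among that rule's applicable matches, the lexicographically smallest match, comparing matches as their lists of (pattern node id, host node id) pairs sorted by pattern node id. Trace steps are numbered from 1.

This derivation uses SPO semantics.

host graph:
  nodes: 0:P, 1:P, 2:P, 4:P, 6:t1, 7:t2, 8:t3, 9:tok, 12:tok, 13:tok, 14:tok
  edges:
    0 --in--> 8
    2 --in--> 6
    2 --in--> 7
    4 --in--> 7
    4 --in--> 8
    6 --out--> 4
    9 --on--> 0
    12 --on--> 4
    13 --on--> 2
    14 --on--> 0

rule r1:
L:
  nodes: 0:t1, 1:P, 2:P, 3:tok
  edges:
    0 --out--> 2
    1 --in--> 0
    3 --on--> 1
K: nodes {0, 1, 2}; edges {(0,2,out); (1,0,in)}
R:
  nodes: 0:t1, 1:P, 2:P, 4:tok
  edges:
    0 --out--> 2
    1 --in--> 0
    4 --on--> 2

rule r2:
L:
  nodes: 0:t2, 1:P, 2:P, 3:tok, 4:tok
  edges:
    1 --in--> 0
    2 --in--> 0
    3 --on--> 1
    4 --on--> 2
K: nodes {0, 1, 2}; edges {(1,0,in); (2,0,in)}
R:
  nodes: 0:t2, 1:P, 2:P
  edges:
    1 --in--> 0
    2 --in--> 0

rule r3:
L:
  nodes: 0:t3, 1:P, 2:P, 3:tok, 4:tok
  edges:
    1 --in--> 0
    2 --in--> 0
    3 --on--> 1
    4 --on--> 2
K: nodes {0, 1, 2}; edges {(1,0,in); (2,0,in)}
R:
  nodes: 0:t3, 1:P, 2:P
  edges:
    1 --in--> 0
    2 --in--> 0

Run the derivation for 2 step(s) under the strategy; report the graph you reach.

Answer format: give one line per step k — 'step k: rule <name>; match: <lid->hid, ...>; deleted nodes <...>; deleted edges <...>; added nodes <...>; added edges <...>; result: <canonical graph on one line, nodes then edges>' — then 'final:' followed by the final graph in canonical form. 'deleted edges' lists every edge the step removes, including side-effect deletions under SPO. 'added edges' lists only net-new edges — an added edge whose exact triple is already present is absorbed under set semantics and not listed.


step 1: rule r1; match: 0->6, 1->2, 2->4, 3->13; deleted nodes 13; deleted edges (13,2,on); added nodes 15; added edges (15,4,on); result: nodes: 0:P, 1:P, 2:P, 4:P, 6:t1, 7:t2, 8:t3, 9:tok, 12:tok, 14:tok, 15:tok edges: (0,8,in); (2,6,in); (2,7,in); (4,7,in); (4,8,in); (6,4,out); (9,0,on); (12,4,on); (14,0,on); (15,4,on)
step 2: rule r3; match: 0->8, 1->0, 2->4, 3->9, 4->12; deleted nodes 9, 12; deleted edges (9,0,on); (12,4,on); added nodes (none); added edges (none); result: nodes: 0:P, 1:P, 2:P, 4:P, 6:t1, 7:t2, 8:t3, 14:tok, 15:tok edges: (0,8,in); (2,6,in); (2,7,in); (4,7,in); (4,8,in); (6,4,out); (14,0,on); (15,4,on)
final:
nodes: 0:P, 1:P, 2:P, 4:P, 6:t1, 7:t2, 8:t3, 14:tok, 15:tok
edges: (0,8,in); (2,6,in); (2,7,in); (4,7,in); (4,8,in); (6,4,out); (14,0,on); (15,4,on)


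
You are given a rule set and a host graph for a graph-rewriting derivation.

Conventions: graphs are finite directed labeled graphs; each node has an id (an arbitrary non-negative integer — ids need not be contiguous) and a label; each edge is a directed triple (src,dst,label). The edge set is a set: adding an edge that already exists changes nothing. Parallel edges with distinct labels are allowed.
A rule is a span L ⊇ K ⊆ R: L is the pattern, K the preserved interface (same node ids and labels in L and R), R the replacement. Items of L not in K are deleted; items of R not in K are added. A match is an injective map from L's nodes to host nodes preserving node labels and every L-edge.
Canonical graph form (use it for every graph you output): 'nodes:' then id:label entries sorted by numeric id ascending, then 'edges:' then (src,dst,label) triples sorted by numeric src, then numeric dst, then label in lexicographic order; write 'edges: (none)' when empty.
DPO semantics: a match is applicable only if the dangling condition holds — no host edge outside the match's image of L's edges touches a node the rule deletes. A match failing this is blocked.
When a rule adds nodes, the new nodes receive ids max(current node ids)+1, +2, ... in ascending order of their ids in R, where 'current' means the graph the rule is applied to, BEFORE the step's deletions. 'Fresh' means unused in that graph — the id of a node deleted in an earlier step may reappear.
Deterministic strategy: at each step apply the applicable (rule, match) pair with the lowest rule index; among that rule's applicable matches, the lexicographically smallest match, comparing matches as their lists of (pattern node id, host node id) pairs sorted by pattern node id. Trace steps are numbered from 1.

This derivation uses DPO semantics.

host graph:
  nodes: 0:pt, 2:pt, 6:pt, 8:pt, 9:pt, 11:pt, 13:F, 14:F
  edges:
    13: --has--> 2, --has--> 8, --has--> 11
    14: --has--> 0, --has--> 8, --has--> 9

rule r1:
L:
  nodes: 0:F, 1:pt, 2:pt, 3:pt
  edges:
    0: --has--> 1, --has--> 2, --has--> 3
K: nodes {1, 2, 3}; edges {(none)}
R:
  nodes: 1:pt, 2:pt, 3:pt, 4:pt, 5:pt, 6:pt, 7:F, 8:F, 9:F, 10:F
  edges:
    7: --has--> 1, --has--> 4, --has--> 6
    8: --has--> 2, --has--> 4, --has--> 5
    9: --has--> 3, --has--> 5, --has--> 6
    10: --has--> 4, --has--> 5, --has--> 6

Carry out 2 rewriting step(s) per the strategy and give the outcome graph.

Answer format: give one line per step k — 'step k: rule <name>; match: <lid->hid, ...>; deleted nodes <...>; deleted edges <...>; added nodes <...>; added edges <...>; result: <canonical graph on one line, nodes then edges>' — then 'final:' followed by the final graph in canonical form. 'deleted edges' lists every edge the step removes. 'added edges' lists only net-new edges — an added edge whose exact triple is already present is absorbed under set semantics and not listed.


step 1: rule r1; match: 0->13, 1->2, 2->8, 3->11; deleted nodes 13; deleted edges (13,2,has); (13,8,has); (13,11,has); added nodes 15, 16, 17, 18, 19, 20, 21; added edges (18,2,has); (18,15,has); (18,17,has); (19,8,has); (19,15,has); (19,16,has); (20,11,has); (20,16,has); (20,17,has); (21,15,has); (21,16,has); (21,17,has); result: nodes: 0:pt, 2:pt, 6:pt, 8:pt, 9:pt, 11:pt, 14:F, 15:pt, 16:pt, 17:pt, 18:F, 19:F, 20:F, 21:F edges: (14,0,has); (14,8,has); (14,9,has); (18,2,has); (18,15,has); (18,17,has); (19,8,has); (19,15,has); (19,16,has); (20,11,has); (20,16,has); (20,17,has); (21,15,has); (21,16,has); (21,17,has)
step 2: rule r1; match: 0->14, 1->0, 2->8, 3->9; deleted nodes 14; deleted edges (14,0,has); (14,8,has); (14,9,has); added nodes 22, 23, 24, 25, 26, 27, 28; added edges (25,0,has); (25,22,has); (25,24,has); (26,8,has); (26,22,has); (26,23,has); (27,9,has); (27,23,has); (27,24,has); (28,22,has); (28,23,has); (28,24,has); result: nodes: 0:pt, 2:pt, 6:pt, 8:pt, 9:pt, 11:pt, 15:pt, 16:pt, 17:pt, 18:F, 19:F, 20:F, 21:F, 22:pt, 23:pt, 24:pt, 25:F, 26:F, 27:F, 28:F edges: (18,2,has); (18,15,has); (18,17,has); (19,8,has); (19,15,has); (19,16,has); (20,11,has); (20,16,has); (20,17,has); (21,15,has); (21,16,has); (21,17,has); (25,0,has); (25,22,has); (25,24,has); (26,8,has); (26,22,has); (26,23,has); (27,9,has); (27,23,has); (27,24,has); (28,22,has); (28,23,has); (28,24,has)
final:
nodes: 0:pt, 2:pt, 6:pt, 8:pt, 9:pt, 11:pt, 15:pt, 16:pt, 17:pt, 18:F, 19:F, 20:F, 21:F, 22:pt, 23:pt, 24:pt, 25:F, 26:F, 27:F, 28:F
edges: (18,2,has); (18,15,has); (18,17,has); (19,8,has); (19,15,has); (19,16,has); (20,11,has); (20,16,has); (20,17,has); (21,15,has); (21,16,has); (21,17,has); (25,0,has); (25,22,has); (25,24,has); (26,8,has); (26,22,has); (26,23,has); (27,9,has); (27,23,has); (27,24,has); (28,22,has); (28,23,has); (28,24,has)


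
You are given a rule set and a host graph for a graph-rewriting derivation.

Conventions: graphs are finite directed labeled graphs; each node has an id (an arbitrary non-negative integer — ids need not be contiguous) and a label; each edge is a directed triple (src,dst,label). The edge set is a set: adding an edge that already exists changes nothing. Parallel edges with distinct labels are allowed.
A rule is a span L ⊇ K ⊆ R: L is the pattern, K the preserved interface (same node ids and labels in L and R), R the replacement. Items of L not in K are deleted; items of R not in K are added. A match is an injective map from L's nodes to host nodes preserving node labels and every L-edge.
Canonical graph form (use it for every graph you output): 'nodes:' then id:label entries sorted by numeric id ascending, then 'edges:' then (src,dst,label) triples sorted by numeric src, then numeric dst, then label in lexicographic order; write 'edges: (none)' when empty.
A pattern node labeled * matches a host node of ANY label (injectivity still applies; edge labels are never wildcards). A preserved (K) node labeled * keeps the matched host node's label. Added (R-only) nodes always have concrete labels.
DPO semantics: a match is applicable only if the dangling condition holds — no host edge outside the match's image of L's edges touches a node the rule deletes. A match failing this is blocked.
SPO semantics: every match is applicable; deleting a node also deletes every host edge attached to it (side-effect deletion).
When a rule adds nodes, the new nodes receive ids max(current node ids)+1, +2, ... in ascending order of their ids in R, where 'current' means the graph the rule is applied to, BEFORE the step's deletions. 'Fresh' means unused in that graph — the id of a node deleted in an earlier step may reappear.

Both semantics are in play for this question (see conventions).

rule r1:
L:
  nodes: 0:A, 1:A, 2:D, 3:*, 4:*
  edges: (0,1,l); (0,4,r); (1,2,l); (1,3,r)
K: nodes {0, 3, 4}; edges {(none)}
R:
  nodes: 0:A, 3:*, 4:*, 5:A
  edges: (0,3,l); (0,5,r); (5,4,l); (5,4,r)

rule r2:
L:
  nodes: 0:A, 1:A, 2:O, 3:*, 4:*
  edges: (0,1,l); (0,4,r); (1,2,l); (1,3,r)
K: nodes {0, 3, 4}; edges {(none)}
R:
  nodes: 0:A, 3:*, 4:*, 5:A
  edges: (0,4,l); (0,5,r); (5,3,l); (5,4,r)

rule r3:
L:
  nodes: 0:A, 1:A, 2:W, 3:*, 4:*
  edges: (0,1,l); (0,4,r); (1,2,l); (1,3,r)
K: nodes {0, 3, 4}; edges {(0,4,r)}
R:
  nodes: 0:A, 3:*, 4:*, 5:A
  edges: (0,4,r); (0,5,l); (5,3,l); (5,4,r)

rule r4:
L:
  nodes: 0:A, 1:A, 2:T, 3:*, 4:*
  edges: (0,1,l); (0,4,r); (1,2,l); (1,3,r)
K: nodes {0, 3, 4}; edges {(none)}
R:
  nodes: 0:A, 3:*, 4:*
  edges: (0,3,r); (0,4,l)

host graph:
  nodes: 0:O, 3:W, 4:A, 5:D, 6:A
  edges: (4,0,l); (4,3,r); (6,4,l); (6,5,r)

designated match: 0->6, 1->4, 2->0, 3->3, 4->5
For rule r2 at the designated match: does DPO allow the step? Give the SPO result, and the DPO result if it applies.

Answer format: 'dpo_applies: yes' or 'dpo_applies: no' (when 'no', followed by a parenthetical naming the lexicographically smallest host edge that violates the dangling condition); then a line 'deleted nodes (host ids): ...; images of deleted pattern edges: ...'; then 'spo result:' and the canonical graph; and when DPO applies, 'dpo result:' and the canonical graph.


dpo_applies: yes
deleted nodes (host ids): 0, 4; images of deleted pattern edges: (4,0,l); (4,3,r); (6,4,l); (6,5,r)
spo result:
nodes: 3:W, 5:D, 6:A, 7:A
edges: (6,5,l); (6,7,r); (7,3,l); (7,5,r)
dpo result:
nodes: 3:W, 5:D, 6:A, 7:A
edges: (6,5,l); (6,7,r); (7,3,l); (7,5,r)


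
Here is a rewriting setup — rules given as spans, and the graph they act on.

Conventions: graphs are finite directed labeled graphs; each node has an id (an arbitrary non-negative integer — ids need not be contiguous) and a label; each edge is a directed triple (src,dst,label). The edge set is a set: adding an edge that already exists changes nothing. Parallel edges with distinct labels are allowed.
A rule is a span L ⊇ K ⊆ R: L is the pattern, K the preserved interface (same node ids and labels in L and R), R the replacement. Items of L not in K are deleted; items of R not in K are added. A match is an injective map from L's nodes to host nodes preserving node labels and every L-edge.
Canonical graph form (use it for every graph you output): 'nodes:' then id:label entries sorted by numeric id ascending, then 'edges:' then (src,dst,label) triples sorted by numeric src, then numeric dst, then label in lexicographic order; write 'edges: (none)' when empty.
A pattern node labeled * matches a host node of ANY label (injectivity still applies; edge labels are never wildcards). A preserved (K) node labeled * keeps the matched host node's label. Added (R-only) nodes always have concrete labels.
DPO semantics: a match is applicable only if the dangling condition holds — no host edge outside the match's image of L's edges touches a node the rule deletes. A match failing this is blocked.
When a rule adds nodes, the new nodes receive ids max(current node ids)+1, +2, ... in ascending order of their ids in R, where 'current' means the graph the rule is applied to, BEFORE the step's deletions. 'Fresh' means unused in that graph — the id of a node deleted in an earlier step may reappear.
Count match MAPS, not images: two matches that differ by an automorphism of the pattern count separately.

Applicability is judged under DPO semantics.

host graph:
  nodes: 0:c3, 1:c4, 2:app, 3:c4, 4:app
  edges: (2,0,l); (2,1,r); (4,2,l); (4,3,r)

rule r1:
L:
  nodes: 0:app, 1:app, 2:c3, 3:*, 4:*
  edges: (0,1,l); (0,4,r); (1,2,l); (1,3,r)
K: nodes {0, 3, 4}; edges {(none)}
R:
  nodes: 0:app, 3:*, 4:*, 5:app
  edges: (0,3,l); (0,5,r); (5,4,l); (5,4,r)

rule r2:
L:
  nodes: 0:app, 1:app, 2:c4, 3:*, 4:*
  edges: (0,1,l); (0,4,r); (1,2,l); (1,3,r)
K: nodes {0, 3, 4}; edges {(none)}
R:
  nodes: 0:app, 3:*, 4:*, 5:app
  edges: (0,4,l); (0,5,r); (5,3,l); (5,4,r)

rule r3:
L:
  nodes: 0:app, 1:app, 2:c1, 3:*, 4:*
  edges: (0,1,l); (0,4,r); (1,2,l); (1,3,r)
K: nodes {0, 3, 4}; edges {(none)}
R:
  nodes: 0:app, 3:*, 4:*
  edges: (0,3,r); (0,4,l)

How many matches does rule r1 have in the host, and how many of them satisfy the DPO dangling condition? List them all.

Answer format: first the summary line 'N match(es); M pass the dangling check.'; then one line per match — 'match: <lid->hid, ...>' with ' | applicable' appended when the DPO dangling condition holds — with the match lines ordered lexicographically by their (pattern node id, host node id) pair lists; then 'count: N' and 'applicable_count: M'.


1 match(es); 1 pass the dangling check.
match: 0->4, 1->2, 2->0, 3->1, 4->3 | applicable
count: 1
applicable_count: 1


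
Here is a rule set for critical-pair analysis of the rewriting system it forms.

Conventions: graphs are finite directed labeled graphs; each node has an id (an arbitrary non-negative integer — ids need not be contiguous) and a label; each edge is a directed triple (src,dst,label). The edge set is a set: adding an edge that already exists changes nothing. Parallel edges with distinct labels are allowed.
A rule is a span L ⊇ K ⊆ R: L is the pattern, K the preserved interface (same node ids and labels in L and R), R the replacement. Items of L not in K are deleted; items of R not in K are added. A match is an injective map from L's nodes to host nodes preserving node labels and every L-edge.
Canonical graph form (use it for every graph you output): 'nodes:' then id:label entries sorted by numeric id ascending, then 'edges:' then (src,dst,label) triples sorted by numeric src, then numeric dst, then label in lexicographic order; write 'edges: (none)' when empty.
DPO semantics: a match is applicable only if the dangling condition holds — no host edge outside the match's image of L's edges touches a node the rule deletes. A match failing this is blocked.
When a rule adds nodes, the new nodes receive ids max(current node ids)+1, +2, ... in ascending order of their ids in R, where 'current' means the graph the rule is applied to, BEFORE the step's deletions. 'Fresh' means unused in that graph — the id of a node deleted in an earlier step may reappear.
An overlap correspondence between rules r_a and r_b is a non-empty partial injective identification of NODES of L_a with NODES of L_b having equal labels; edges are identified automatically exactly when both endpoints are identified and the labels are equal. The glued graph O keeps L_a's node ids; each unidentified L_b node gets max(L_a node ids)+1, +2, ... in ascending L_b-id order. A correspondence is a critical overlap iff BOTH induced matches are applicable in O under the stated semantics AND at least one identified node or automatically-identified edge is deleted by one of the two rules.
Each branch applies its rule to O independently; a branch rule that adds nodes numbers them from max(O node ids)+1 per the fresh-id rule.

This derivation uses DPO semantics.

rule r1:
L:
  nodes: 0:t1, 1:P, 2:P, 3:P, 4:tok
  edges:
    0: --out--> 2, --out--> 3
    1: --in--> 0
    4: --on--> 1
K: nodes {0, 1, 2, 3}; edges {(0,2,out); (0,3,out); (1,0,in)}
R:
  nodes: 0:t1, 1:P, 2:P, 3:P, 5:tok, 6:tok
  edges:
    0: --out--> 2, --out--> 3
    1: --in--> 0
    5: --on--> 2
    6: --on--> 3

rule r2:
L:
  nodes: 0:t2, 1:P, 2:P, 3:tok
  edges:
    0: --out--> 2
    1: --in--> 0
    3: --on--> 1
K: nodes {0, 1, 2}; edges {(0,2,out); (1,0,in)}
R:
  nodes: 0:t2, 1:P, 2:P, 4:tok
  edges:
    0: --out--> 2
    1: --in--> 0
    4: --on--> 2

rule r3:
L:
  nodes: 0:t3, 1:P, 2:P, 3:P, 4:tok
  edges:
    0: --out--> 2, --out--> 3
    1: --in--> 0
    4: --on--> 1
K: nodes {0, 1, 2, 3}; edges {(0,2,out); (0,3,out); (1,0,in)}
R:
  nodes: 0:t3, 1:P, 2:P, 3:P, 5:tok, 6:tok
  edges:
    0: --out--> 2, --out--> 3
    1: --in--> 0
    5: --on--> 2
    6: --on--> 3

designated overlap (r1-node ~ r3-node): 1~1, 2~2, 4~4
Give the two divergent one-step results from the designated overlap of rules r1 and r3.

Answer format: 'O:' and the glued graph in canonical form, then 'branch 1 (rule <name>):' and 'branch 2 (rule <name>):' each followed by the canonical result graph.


O:
nodes: 0:t1, 1:P, 2:P, 3:P, 4:tok, 5:t3, 6:P
edges: (0,2,out); (0,3,out); (1,0,in); (1,5,in); (4,1,on); (5,2,out); (5,6,out)
branch 1 (rule r1):
nodes: 0:t1, 1:P, 2:P, 3:P, 5:t3, 6:P, 7:tok, 8:tok
edges: (0,2,out); (0,3,out); (1,0,in); (1,5,in); (5,2,out); (5,6,out); (7,2,on); (8,3,on)
branch 2 (rule r3):
nodes: 0:t1, 1:P, 2:P, 3:P, 5:t3, 6:P, 7:tok, 8:tok
edges: (0,2,out); (0,3,out); (1,0,in); (1,5,in); (5,2,out); (5,6,out); (7,2,on); (8,6,on)


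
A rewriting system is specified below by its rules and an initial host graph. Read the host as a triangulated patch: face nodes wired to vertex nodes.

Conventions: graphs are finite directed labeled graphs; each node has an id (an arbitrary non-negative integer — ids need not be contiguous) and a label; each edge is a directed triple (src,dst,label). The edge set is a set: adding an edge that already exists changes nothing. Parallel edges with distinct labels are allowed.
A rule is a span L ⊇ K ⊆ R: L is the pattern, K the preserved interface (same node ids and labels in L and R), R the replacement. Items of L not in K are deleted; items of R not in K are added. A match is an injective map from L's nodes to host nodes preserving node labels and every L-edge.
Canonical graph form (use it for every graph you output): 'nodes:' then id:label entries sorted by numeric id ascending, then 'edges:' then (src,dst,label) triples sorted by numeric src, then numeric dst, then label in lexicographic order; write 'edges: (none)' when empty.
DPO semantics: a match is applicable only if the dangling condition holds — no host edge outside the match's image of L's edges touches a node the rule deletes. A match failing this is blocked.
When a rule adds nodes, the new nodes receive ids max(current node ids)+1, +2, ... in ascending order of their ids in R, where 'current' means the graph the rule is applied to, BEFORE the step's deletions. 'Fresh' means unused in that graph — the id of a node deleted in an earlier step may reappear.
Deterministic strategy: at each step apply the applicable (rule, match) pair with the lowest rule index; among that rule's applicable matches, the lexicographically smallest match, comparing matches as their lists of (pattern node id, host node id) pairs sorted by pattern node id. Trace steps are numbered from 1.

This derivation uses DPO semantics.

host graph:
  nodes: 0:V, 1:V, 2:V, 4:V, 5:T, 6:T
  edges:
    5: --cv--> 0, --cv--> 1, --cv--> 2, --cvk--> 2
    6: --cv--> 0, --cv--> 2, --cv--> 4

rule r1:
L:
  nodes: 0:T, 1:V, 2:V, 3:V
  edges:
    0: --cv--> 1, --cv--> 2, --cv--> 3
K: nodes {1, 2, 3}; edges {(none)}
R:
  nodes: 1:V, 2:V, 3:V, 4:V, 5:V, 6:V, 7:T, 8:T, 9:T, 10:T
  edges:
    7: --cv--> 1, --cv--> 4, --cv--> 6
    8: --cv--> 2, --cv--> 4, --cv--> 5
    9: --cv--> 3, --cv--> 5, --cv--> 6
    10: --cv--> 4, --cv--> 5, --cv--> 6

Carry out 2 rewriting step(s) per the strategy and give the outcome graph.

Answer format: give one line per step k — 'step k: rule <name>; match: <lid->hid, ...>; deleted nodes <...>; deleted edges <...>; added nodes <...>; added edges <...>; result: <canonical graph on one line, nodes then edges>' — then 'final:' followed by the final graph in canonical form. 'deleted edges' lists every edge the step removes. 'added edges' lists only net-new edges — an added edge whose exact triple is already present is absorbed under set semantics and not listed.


step 1: rule r1; match: 0->6, 1->0, 2->2, 3->4; deleted nodes 6; deleted edges (6,0,cv); (6,2,cv); (6,4,cv); added nodes 7, 8, 9, 10, 11, 12, 13; added edges (10,0,cv); (10,7,cv); (10,9,cv); (11,2,cv); (11,7,cv); (11,8,cv); (12,4,cv); (12,8,cv); (12,9,cv); (13,7,cv); (13,8,cv); (13,9,cv); result: nodes: 0:V, 1:V, 2:V, 4:V, 5:T, 7:V, 8:V, 9:V, 10:T, 11:T, 12:T, 13:T edges: (5,0,cv); (5,1,cv); (5,2,cv); (5,2,cvk); (10,0,cv); (10,7,cv); (10,9,cv); (11,2,cv); (11,7,cv); (11,8,cv); (12,4,cv); (12,8,cv); (12,9,cv); (13,7,cv); (13,8,cv); (13,9,cv)
step 2: rule r1; match: 0->10, 1->0, 2->7, 3->9; deleted nodes 10; deleted edges (10,0,cv); (10,7,cv); (10,9,cv); added nodes 14, 15, 16, 17, 18, 19, 20; added edges (17,0,cv); (17,14,cv); (17,16,cv); (18,7,cv); (18,14,cv); (18,15,cv); (19,9,cv); (19,15,cv); (19,16,cv); (20,14,cv); (20,15,cv); (20,16,cv); result: nodes: 0:V, 1:V, 2:V, 4:V, 5:T, 7:V, 8:V, 9:V, 11:T, 12:T, 13:T, 14:V, 15:V, 16:V, 17:T, 18:T, 19:T, 20:T edges: (5,0,cv); (5,1,cv); (5,2,cv); (5,2,cvk); (11,2,cv); (11,7,cv); (11,8,cv); (12,4,cv); (12,8,cv); (12,9,cv); (13,7,cv); (13,8,cv); (13,9,cv); (17,0,cv); (17,14,cv); (17,16,cv); (18,7,cv); (18,14,cv); (18,15,cv); (19,9,cv); (19,15,cv); (19,16,cv); (20,14,cv); (20,15,cv); (20,16,cv)
final:
nodes: 0:V, 1:V, 2:V, 4:V, 5:T, 7:V, 8:V, 9:V, 11:T, 12:T, 13:T, 14:V, 15:V, 16:V, 17:T, 18:T, 19:T, 20:T
edges: (5,0,cv); (5,1,cv); (5,2,cv); (5,2,cvk); (11,2,cv); (11,7,cv); (11,8,cv); (12,4,cv); (12,8,cv); (12,9,cv); (13,7,cv); (13,8,cv); (13,9,cv); (17,0,cv); (17,14,cv); (17,16,cv); (18,7,cv); (18,14,cv); (18,15,cv); (19,9,cv); (19,15,cv); (19,16,cv); (20,14,cv); (20,15,cv); (20,16,cv)


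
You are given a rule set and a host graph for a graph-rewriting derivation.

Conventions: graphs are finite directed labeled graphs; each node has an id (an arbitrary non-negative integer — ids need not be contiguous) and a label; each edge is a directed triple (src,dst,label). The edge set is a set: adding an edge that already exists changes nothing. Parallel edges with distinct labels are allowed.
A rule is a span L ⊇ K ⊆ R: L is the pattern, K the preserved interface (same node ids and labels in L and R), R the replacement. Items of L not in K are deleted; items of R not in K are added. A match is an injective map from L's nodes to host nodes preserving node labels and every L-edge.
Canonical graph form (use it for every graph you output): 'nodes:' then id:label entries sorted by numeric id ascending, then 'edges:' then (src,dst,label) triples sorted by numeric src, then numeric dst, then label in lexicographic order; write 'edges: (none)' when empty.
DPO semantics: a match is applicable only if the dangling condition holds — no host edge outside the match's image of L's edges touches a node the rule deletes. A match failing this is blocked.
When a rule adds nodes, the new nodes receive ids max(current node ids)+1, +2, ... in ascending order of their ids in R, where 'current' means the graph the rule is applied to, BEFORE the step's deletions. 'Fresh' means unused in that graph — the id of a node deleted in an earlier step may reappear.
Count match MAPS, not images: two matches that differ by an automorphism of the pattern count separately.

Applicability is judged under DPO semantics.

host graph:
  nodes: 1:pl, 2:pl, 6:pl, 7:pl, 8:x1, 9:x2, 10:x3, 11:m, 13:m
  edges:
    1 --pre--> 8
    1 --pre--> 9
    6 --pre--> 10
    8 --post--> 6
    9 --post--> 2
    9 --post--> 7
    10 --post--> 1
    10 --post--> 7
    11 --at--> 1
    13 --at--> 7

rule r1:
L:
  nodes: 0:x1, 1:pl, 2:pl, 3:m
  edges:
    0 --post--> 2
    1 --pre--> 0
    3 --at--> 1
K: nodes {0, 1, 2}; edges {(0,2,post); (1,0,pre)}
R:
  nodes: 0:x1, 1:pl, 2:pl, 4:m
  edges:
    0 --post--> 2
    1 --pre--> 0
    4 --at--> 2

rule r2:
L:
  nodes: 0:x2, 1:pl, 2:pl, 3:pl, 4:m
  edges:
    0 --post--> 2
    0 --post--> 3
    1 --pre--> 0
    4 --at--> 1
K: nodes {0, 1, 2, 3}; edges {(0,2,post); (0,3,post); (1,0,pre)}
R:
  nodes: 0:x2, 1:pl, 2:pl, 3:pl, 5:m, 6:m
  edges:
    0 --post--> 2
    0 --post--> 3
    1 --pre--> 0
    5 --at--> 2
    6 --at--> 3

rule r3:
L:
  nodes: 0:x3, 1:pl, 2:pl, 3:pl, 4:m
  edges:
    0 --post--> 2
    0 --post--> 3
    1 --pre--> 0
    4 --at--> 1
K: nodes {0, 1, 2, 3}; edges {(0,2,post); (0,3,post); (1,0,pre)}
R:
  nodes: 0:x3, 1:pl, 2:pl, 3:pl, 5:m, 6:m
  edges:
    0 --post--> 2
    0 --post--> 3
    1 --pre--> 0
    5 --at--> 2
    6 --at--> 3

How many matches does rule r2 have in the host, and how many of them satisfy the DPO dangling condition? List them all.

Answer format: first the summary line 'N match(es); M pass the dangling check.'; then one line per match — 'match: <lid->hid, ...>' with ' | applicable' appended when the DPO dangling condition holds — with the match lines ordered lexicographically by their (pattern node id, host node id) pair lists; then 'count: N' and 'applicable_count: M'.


2 match(es); 2 pass the dangling check.
match: 0->9, 1->1, 2->2, 3->7, 4->11 | applicable
match: 0->9, 1->1, 2->7, 3->2, 4->11 | applicable
count: 2
applicable_count: 2


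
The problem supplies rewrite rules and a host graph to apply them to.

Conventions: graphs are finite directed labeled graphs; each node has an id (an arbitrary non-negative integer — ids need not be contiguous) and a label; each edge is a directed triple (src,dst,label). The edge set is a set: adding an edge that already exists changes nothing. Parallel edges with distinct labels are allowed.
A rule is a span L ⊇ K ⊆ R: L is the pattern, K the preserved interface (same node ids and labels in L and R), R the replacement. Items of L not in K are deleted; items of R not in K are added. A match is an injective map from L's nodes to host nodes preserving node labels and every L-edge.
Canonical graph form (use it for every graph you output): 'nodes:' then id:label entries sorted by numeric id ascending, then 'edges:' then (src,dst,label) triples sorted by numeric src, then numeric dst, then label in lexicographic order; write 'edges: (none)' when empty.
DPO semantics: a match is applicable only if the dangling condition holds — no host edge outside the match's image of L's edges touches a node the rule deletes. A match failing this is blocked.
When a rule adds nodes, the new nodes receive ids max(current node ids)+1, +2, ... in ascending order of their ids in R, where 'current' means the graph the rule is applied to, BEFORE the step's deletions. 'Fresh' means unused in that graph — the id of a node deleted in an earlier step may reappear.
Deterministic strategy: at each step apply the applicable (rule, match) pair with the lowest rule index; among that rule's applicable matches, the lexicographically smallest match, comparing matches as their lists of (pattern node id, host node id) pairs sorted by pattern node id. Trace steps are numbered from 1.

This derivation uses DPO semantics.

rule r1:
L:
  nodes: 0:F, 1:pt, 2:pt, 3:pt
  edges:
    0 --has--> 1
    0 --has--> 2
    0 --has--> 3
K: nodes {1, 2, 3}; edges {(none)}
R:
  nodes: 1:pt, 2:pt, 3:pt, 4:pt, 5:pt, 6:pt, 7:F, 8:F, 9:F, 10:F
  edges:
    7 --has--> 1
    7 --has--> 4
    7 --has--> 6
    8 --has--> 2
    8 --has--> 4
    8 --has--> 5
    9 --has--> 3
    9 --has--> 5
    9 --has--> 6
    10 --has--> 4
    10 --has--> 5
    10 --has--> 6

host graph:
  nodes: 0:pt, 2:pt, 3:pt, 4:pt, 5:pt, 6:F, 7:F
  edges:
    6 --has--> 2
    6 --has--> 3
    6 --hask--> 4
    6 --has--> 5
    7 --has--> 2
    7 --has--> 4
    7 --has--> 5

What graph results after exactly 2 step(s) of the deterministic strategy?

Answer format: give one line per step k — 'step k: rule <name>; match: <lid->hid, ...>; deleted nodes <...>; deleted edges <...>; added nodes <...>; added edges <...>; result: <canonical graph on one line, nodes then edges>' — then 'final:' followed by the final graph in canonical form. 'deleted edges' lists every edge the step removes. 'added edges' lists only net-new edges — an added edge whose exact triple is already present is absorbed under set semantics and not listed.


step 1: rule r1; match: 0->7, 1->2, 2->4, 3->5; deleted nodes 7; deleted edges (7,2,has); (7,4,has); (7,5,has); added nodes 8, 9, 10, 11, 12, 13, 14; added edges (11,2,has); (11,8,has); (11,10,has); (12,4,has); (12,8,has); (12,9,has); (13,5,has); (13,9,has); (13,10,has); (14,8,has); (14,9,has); (14,10,has); result: nodes: 0:pt, 2:pt, 3:pt, 4:pt, 5:pt, 6:F, 8:pt, 9:pt, 10:pt, 11:F, 12:F, 13:F, 14:F edges: (6,2,has); (6,3,has); (6,4,hask); (6,5,has); (11,2,has); (11,8,has); (11,10,has); (12,4,has); (12,8,has); (12,9,has); (13,5,has); (13,9,has); (13,10,has); (14,8,has); (14,9,has); (14,10,has)
step 2: rule r1; match: 0->11, 1->2, 2->8, 3->10; deleted nodes 11; deleted edges (11,2,has); (11,8,has); (11,10,has); added nodes 15, 16, 17, 18, 19, 20, 21; added edges (18,2,has); (18,15,has); (18,17,has); (19,8,has); (19,15,has); (19,16,has); (20,10,has); (20,16,has); (20,17,has); (21,15,has); (21,16,has); (21,17,has); result: nodes: 0:pt, 2:pt, 3:pt, 4:pt, 5:pt, 6:F, 8:pt, 9:pt, 10:pt, 12:F, 13:F, 14:F, 15:pt, 16:pt, 17:pt, 18:F, 19:F, 20:F, 21:F edges: (6,2,has); (6,3,has); (6,4,hask); (6,5,has); (12,4,has); (12,8,has); (12,9,has); (13,5,has); (13,9,has); (13,10,has); (14,8,has); (14,9,has); (14,10,has); (18,2,has); (18,15,has); (18,17,has); (19,8,has); (19,15,has); (19,16,has); (20,10,has); (20,16,has); (20,17,has); (21,15,has); (21,16,has); (21,17,has)
final:
nodes: 0:pt, 2:pt, 3:pt, 4:pt, 5:pt, 6:F, 8:pt, 9:pt, 10:pt, 12:F, 13:F, 14:F, 15:pt, 16:pt, 17:pt, 18:F, 19:F, 20:F, 21:F
edges: (6,2,has); (6,3,has); (6,4,hask); (6,5,has); (12,4,has); (12,8,has); (12,9,has); (13,5,has); (13,9,has); (13,10,has); (14,8,has); (14,9,has); (14,10,has); (18,2,has); (18,15,has); (18,17,has); (19,8,has); (19,15,has); (19,16,has); (20,10,has); (20,16,has); (20,17,has); (21,15,has); (21,16,has); (21,17,has)
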